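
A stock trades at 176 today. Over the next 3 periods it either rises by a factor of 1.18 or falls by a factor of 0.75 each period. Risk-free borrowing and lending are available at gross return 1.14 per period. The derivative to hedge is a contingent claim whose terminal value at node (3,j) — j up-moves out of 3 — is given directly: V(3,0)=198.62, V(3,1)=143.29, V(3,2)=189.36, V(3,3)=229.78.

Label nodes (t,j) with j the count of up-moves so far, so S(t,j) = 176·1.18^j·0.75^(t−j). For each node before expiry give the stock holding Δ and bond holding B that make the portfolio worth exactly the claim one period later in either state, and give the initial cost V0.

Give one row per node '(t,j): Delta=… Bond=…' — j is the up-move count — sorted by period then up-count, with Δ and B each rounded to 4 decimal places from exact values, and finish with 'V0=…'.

No-arbitrage ⇒ martingale measure with p* = (R−d)/(u−d) = 0.9070.
At expiry t=3: V(3,0)=198.6200, V(3,1)=143.2900, V(3,2)=189.3600, V(3,3)=229.7800
(2,0): S=99.0000. Δ = (V_up−V_dn)/(S_up−S_dn) = (143.2900−198.6200)/(116.8200−74.2500) = -1.2997. V = [p*·143.2900 + (1−p*)·198.6200]/1.14 = 130.2079. B = V − Δ·S = 258.8823.
(2,1): S=155.7600. Δ = (V_up−V_dn)/(S_up−S_dn) = (189.3600−143.2900)/(183.7968−116.8200) = 0.6879. V = [p*·189.3600 + (1−p*)·143.2900]/1.14 = 162.3460. B = V − Δ·S = 55.2064.
(2,2): S=245.0624. Δ = (V_up−V_dn)/(S_up−S_dn) = (229.7800−189.3600)/(289.1736−183.7968) = 0.3836. V = [p*·229.7800 + (1−p*)·189.3600]/1.14 = 198.2632. B = V − Δ·S = 104.2632.
(1,0): S=132.0000. Δ = (V_up−V_dn)/(S_up−S_dn) = (162.3460−130.2079)/(155.7600−99.0000) = 0.5662. V = [p*·162.3460 + (1−p*)·130.2079]/1.14 = 139.7863. B = V − Δ·S = 65.0465.
(1,1): S=207.6800. Δ = (V_up−V_dn)/(S_up−S_dn) = (198.2632−162.3460)/(245.0624−155.7600) = 0.4022. V = [p*·198.2632 + (1−p*)·162.3460]/1.14 = 170.9842. B = V − Δ·S = 87.4559.
(0,0): S=176.0000. Δ = (V_up−V_dn)/(S_up−S_dn) = (170.9842−139.7863)/(207.6800−132.0000) = 0.4122. V = [p*·170.9842 + (1−p*)·139.7863]/1.14 = 147.4404. B = V − Δ·S = 74.8871.
Each (Δ,B) replicates both successor values, so the strategy is self-financing and V0 is arbitrage-free.

(0,0): Delta=0.4122 Bond=74.8871
(1,0): Delta=0.5662 Bond=65.0465
(1,1): Delta=0.4022 Bond=87.4559
(2,0): Delta=-1.2997 Bond=258.8823
(2,1): Delta=0.6879 Bond=55.2064
(2,2): Delta=0.3836 Bond=104.2632
V0=147.4404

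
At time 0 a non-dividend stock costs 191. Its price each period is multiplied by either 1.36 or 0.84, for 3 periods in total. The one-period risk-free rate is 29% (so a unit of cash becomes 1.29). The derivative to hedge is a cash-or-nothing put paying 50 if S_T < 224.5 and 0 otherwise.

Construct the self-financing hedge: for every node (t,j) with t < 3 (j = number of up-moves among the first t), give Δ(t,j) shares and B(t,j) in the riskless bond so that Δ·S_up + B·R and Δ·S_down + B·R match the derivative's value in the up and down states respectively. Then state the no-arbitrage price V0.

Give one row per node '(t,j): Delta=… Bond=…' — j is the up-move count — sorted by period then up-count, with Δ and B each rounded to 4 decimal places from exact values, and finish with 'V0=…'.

(0,0): Delta=-0.0705 Bond=14.6149
(1,0): Delta=-0.4020 Bond=72.0488
(1,1): Delta=-0.0386 Bond=10.5784
(2,0): Delta=0.0000 Bond=38.7597
(2,1): Delta=-0.4407 Bond=101.3715
(2,2): Delta=0.0000 Bond=0.0000
V0=1.1526

The replicating-portfolio and risk-neutral prices coincide; use p* = (1.29−0.84)/(1.36−0.84) = 0.8654 for the latter.
Terminal values V(3,·): V(3,0)=50.0000, V(3,1)=50.0000, V(3,2)=0.0000, V(3,3)=0.0000
(2,0): S=134.7696. Δ = (V_up−V_dn)/(S_up−S_dn) = (50.0000−50.0000)/(183.2867−113.2065) = 0.0000. V = [p*·50.0000 + (1−p*)·50.0000]/1.29 = 38.7597. B = V − Δ·S = 38.7597.
(2,1): S=218.1984. Δ = (V_up−V_dn)/(S_up−S_dn) = (0.0000−50.0000)/(296.7498−183.2867) = -0.4407. V = [p*·0.0000 + (1−p*)·50.0000]/1.29 = 5.2177. B = V − Δ·S = 101.3715.
(2,2): S=353.2736. Δ = (V_up−V_dn)/(S_up−S_dn) = (0.0000−0.0000)/(480.4521−296.7498) = 0.0000. V = [p*·0.0000 + (1−p*)·0.0000]/1.29 = 0.0000. B = V − Δ·S = 0.0000.
(1,0): S=160.4400. Δ = (V_up−V_dn)/(S_up−S_dn) = (5.2177−38.7597)/(218.1984−134.7696) = -0.4020. V = [p*·5.2177 + (1−p*)·38.7597]/1.29 = 7.5449. B = V − Δ·S = 72.0488.
(1,1): S=259.7600. Δ = (V_up−V_dn)/(S_up−S_dn) = (0.0000−5.2177)/(353.2736−218.1984) = -0.0386. V = [p*·0.0000 + (1−p*)·5.2177]/1.29 = 0.5445. B = V − Δ·S = 10.5784.
(0,0): S=191.0000. Δ = (V_up−V_dn)/(S_up−S_dn) = (0.5445−7.5449)/(259.7600−160.4400) = -0.0705. V = [p*·0.5445 + (1−p*)·7.5449]/1.29 = 1.1526. B = V − Δ·S = 14.6149.
Self-financing check: at every node Δ·S+B equals the discounted successor values.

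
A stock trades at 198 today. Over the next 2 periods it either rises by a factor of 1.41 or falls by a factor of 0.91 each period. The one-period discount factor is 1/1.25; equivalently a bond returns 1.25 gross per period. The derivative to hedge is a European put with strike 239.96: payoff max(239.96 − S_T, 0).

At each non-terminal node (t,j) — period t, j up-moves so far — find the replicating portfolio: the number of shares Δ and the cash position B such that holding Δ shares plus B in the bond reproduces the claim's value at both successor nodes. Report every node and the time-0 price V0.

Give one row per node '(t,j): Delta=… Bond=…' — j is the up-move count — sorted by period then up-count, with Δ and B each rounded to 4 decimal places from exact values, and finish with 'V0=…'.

(0,0): Delta=-0.1965 Bond=43.8905
(1,0): Delta=-0.8436 Bond=171.4474
(1,1): Delta=0.0000 Bond=0.0000
V0=4.9805

The replicating-portfolio and risk-neutral prices coincide; use p* = (1.25−0.91)/(1.41−0.91) = 0.6800 for the latter.
At expiry t=2: V(2,0)=75.9962, V(2,1)=0.0000, V(2,2)=0.0000
(1,0): S=180.1800. Δ = (V_up−V_dn)/(S_up−S_dn) = (0.0000−75.9962)/(254.0538−163.9638) = -0.8436. V = [p*·0.0000 + (1−p*)·75.9962]/1.25 = 19.4550. B = V − Δ·S = 171.4474.
(1,1): S=279.1800. Δ = (V_up−V_dn)/(S_up−S_dn) = (0.0000−0.0000)/(393.6438−254.0538) = 0.0000. V = [p*·0.0000 + (1−p*)·0.0000]/1.25 = 0.0000. B = V − Δ·S = 0.0000.
(0,0): S=198.0000. Δ = (V_up−V_dn)/(S_up−S_dn) = (0.0000−19.4550)/(279.1800−180.1800) = -0.1965. V = [p*·0.0000 + (1−p*)·19.4550]/1.25 = 4.9805. B = V − Δ·S = 43.8905.
Root portfolio cost Δ·198+B reproduces V0=4.9805.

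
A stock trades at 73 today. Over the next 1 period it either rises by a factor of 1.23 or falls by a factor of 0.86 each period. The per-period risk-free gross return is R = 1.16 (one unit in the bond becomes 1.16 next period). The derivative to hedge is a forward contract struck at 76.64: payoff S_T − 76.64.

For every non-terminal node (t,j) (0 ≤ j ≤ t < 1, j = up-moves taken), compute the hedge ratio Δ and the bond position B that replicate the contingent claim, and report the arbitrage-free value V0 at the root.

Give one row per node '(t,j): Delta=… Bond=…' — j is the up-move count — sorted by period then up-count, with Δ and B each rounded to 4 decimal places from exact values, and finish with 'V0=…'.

No-arbitrage ⇒ martingale measure with p* = (R−d)/(u−d) = 0.8108.
Terminal payoffs: V(1,0)=-13.8600, V(1,1)=13.1500
(0,0): S=73.0000. Δ = (V_up−V_dn)/(S_up−S_dn) = (13.1500−-13.8600)/(89.7900−62.7800) = 1.0000. V = [p*·13.1500 + (1−p*)·-13.8600]/1.16 = 6.9310. B = V − Δ·S = -66.0690.
Each (Δ,B) replicates both successor values, so the strategy is self-financing and V0 is arbitrage-free.

(0,0): Delta=1.0000 Bond=-66.0690
V0=6.9310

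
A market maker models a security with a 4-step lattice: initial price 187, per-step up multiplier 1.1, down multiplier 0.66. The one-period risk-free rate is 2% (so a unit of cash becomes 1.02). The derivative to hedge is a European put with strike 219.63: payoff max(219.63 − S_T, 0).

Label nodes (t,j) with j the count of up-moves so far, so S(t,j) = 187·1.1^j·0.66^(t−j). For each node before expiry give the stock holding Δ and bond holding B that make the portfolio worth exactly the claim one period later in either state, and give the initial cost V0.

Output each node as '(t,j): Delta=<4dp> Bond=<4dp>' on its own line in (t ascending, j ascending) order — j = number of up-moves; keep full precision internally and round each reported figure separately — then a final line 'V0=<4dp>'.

Risk-neutral probability p* = (R−d)/(u−d) = (1.02−0.66)/(1.1−0.66) = 0.8182.
Terminal payoffs: V(4,0)=184.1472, V(4,1)=160.4921, V(4,2)=121.0668, V(4,3)=55.3580, V(4,4)=0.0000
Node (3,0) S=53.7618: V=(p*·160.4921+(1−p*)·184.1472)/1.02=161.5618; Δ=(160.4921−184.1472)/(59.1379−35.4828)=-1.0000; B=V−Δ·S=215.3235
Node (3,1) S=89.6029: V=(p*·121.0668+(1−p*)·160.4921)/1.02=125.7206; Δ=(121.0668−160.4921)/(98.5632−59.1379)=-1.0000; B=V−Δ·S=215.3235
Node (3,2) S=149.3382: V=(p*·55.3580+(1−p*)·121.0668)/1.02=65.9853; Δ=(55.3580−121.0668)/(164.2720−98.5632)=-1.0000; B=V−Δ·S=215.3235
Node (3,3) S=248.8970: V=(p*·0.0000+(1−p*)·55.3580)/1.02=9.8677; Δ=(0.0000−55.3580)/(273.7867−164.2720)=-0.5055; B=V−Δ·S=135.6813
Node (2,0) S=81.4572: V=(p*·125.7206+(1−p*)·161.5618)/1.02=129.6443; Δ=(125.7206−161.5618)/(89.6029−53.7618)=-1.0000; B=V−Δ·S=211.1015
Node (2,1) S=135.7620: V=(p*·65.9853+(1−p*)·125.7206)/1.02=75.3395; Δ=(65.9853−125.7206)/(149.3382−89.6029)=-1.0000; B=V−Δ·S=211.1015
Node (2,2) S=226.2700: V=(p*·9.8677+(1−p*)·65.9853)/1.02=19.6774; Δ=(9.8677−65.9853)/(248.8970−149.3382)=-0.5637; B=V−Δ·S=147.2174
Node (1,0) S=123.4200: V=(p*·75.3395+(1−p*)·129.6443)/1.02=83.5423; Δ=(75.3395−129.6443)/(135.7620−81.4572)=-1.0000; B=V−Δ·S=206.9623
Node (1,1) S=205.7000: V=(p*·19.6774+(1−p*)·75.3395)/1.02=29.2135; Δ=(19.6774−75.3395)/(226.2700−135.7620)=-0.6150; B=V−Δ·S=155.7183
Node (0,0) S=187.0000: V=(p*·29.2135+(1−p*)·83.5423)/1.02=38.3250; Δ=(29.2135−83.5423)/(205.7000−123.4200)=-0.6603; B=V−Δ·S=161.7994
Self-financing check: at every node Δ·S+B equals the discounted successor values.

(0,0): Delta=-0.6603 Bond=161.7994
(1,0): Delta=-1.0000 Bond=206.9623
(1,1): Delta=-0.6150 Bond=155.7183
(2,0): Delta=-1.0000 Bond=211.1015
(2,1): Delta=-1.0000 Bond=211.1015
(2,2): Delta=-0.5637 Bond=147.2174
(3,0): Delta=-1.0000 Bond=215.3235
(3,1): Delta=-1.0000 Bond=215.3235
(3,2): Delta=-1.0000 Bond=215.3235
(3,3): Delta=-0.5055 Bond=135.6813
V0=38.3250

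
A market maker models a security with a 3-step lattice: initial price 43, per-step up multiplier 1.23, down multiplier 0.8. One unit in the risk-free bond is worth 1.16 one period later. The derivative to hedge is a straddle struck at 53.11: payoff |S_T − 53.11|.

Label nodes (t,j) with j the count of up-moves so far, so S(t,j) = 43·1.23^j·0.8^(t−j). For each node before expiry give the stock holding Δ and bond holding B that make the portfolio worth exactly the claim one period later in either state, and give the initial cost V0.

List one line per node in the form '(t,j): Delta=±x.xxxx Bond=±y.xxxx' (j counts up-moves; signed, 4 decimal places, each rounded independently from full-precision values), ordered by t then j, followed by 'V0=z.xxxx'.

(0,0): Delta=0.5161 Bond=-10.9335
(1,0): Delta=-1.0000 Bond=39.4694
(1,1): Delta=0.7078 Bond=-22.8236
(2,0): Delta=-1.0000 Bond=45.7845
(2,1): Delta=-1.0000 Bond=45.7845
(2,2): Delta=0.9238 Bond=-40.5260
V0=11.2568

The replicating-portfolio and risk-neutral prices coincide; use p* = (1.16−0.8)/(1.23−0.8) = 0.8372 for the latter.
Terminal values V(3,·): V(3,0)=31.0940, V(3,1)=19.2604, V(3,2)=1.0662, V(3,3)=26.9073
Node (2,0) S=27.5200: V=(p*·19.2604+(1−p*)·31.0940)/1.16=18.2645; Δ=(19.2604−31.0940)/(33.8496−22.0160)=-1.0000; B=V−Δ·S=45.7845
Node (2,1) S=42.3120: V=(p*·1.0662+(1−p*)·19.2604)/1.16=3.4725; Δ=(1.0662−19.2604)/(52.0438−33.8496)=-1.0000; B=V−Δ·S=45.7845
Node (2,2) S=65.0547: V=(p*·26.9073+(1−p*)·1.0662)/1.16=19.5695; Δ=(26.9073−1.0662)/(80.0173−52.0438)=0.9238; B=V−Δ·S=-40.5260
Node (1,0) S=34.4000: V=(p*·3.4725+(1−p*)·18.2645)/1.16=5.0694; Δ=(3.4725−18.2645)/(42.3120−27.5200)=-1.0000; B=V−Δ·S=39.4694
Node (1,1) S=52.8900: V=(p*·19.5695+(1−p*)·3.4725)/1.16=14.6112; Δ=(19.5695−3.4725)/(65.0547−42.3120)=0.7078; B=V−Δ·S=-22.8236
Node (0,0) S=43.0000: V=(p*·14.6112+(1−p*)·5.0694)/1.16=11.2568; Δ=(14.6112−5.0694)/(52.8900−34.4000)=0.5161; B=V−Δ·S=-10.9335
Root portfolio cost Δ·43+B reproduces V0=11.2568.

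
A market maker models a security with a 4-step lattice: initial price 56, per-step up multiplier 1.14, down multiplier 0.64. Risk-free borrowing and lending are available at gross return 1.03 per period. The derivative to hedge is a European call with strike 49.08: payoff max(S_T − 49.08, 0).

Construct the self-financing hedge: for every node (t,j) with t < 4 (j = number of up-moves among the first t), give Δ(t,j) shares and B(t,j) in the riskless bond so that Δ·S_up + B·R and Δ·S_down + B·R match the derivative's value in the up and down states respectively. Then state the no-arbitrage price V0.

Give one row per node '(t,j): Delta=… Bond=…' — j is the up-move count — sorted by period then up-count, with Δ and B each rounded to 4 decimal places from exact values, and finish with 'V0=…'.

(0,0): Delta=0.6961 Bond=-22.5289
(1,0): Delta=0.1286 Bond=-2.8639
(1,1): Delta=0.7860 Bond=-28.9419
(2,0): Delta=0.0000 Bond=0.0000
(2,1): Delta=0.1490 Bond=-3.7818
(2,2): Delta=0.8869 Bond=-37.1515
(3,0): Delta=0.0000 Bond=0.0000
(3,1): Delta=0.0000 Bond=0.0000
(3,2): Delta=0.1726 Bond=-4.9939
(3,3): Delta=1.0000 Bond=-47.6505
V0=16.4554

Risk-neutral probability p* = (R−d)/(u−d) = (1.03−0.64)/(1.14−0.64) = 0.7800.
At expiry t=4: V(4,0)=0.0000, V(4,1)=0.0000, V(4,2)=0.0000, V(4,3)=4.0185, V(4,4)=45.5018
(3,0): S=14.6801. Δ = (V_up−V_dn)/(S_up−S_dn) = (0.0000−0.0000)/(16.7353−9.3952) = 0.0000. V = [p*·0.0000 + (1−p*)·0.0000]/1.03 = 0.0000. B = V − Δ·S = 0.0000.
(3,1): S=26.1489. Δ = (V_up−V_dn)/(S_up−S_dn) = (0.0000−0.0000)/(29.8097−16.7353) = 0.0000. V = [p*·0.0000 + (1−p*)·0.0000]/1.03 = 0.0000. B = V − Δ·S = 0.0000.
(3,2): S=46.5777. Δ = (V_up−V_dn)/(S_up−S_dn) = (4.0185−0.0000)/(53.0985−29.8097) = 0.1726. V = [p*·4.0185 + (1−p*)·0.0000]/1.03 = 3.0432. B = V − Δ·S = -4.9939.
(3,3): S=82.9665. Δ = (V_up−V_dn)/(S_up−S_dn) = (45.5018−4.0185)/(94.5818−53.0985) = 1.0000. V = [p*·45.5018 + (1−p*)·4.0185]/1.03 = 35.3160. B = V − Δ·S = -47.6505.
(2,0): S=22.9376. Δ = (V_up−V_dn)/(S_up−S_dn) = (0.0000−0.0000)/(26.1489−14.6801) = 0.0000. V = [p*·0.0000 + (1−p*)·0.0000]/1.03 = 0.0000. B = V − Δ·S = 0.0000.
(2,1): S=40.8576. Δ = (V_up−V_dn)/(S_up−S_dn) = (3.0432−0.0000)/(46.5777−26.1489) = 0.1490. V = [p*·3.0432 + (1−p*)·0.0000]/1.03 = 2.3045. B = V − Δ·S = -3.7818.
(2,2): S=72.7776. Δ = (V_up−V_dn)/(S_up−S_dn) = (35.3160−3.0432)/(82.9665−46.5777) = 0.8869. V = [p*·35.3160 + (1−p*)·3.0432]/1.03 = 27.3941. B = V − Δ·S = -37.1515.
(1,0): S=35.8400. Δ = (V_up−V_dn)/(S_up−S_dn) = (2.3045−0.0000)/(40.8576−22.9376) = 0.1286. V = [p*·2.3045 + (1−p*)·0.0000]/1.03 = 1.7452. B = V − Δ·S = -2.8639.
(1,1): S=63.8400. Δ = (V_up−V_dn)/(S_up−S_dn) = (27.3941−2.3045)/(72.7776−40.8576) = 0.7860. V = [p*·27.3941 + (1−p*)·2.3045]/1.03 = 21.2373. B = V − Δ·S = -28.9419.
(0,0): S=56.0000. Δ = (V_up−V_dn)/(S_up−S_dn) = (21.2373−1.7452)/(63.8400−35.8400) = 0.6961. V = [p*·21.2373 + (1−p*)·1.7452]/1.03 = 16.4554. B = V − Δ·S = -22.5289.
The time-0 hedge costs 16.4554, which is the no-arbitrage price.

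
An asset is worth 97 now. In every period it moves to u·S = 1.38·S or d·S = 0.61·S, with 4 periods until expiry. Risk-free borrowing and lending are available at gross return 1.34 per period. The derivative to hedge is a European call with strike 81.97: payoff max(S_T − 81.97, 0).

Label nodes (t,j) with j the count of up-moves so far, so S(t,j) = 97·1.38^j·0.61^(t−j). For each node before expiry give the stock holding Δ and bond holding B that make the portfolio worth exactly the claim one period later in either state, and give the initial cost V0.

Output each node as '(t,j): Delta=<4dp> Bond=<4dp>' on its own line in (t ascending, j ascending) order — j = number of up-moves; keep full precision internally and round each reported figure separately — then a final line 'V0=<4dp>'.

Under the risk-neutral measure, an up-move has probability p* = (R−d)/(u−d) = 0.9481 and values discount at R = 1.34.
Payoff layer (t=4): V(4,0)=0.0000, V(4,1)=0.0000, V(4,2)=0.0000, V(4,3)=73.5330, V(4,4)=269.8237
  t=3,j=0: stock 22.0172 → up 30.3837 (V=0.0000), down 13.4305 (V=0.0000). Price 0.0000; hedge Δ=0.0000, bond B=0.0000.
  t=3,j=1: stock 49.8093 → up 68.7368 (V=0.0000), down 30.3837 (V=0.0000). Price 0.0000; hedge Δ=0.0000, bond B=0.0000.
  t=3,j=2: stock 112.6833 → up 155.5030 (V=73.5330), down 68.7368 (V=0.0000). Price 52.0247; hedge Δ=0.8475, bond B=-43.4727.
  t=3,j=3: stock 254.9230 → up 351.7937 (V=269.8237), down 155.5030 (V=73.5330). Price 193.7513; hedge Δ=1.0000, bond B=-61.1716.
  t=2,j=0: stock 36.0937 → up 49.8093 (V=0.0000), down 22.0172 (V=0.0000). Price 0.0000; hedge Δ=0.0000, bond B=0.0000.
  t=2,j=1: stock 81.6546 → up 112.6833 (V=52.0247), down 49.8093 (V=0.0000). Price 36.8076; hedge Δ=0.8274, bond B=-30.7570.
  t=2,j=2: stock 184.7268 → up 254.9230 (V=193.7513), down 112.6833 (V=52.0247). Price 139.0962; hedge Δ=0.9964, bond B=-44.9643.
  t=1,j=0: stock 59.1700 → up 81.6546 (V=36.8076), down 36.0937 (V=0.0000). Price 26.0414; hedge Δ=0.8079, bond B=-21.7606.
  t=1,j=1: stock 133.8600 → up 184.7268 (V=139.0962), down 81.6546 (V=36.8076). Price 99.8377; hedge Δ=0.9924, bond B=-33.0047.
  t=0,j=0: stock 97.0000 → up 133.8600 (V=99.8377), down 59.1700 (V=26.0414). Price 71.6449; hedge Δ=0.9880, bond B=-24.1945.
Root portfolio cost Δ·97+B reproduces V0=71.6449.

(0,0): Delta=0.9880 Bond=-24.1945
(1,0): Delta=0.8079 Bond=-21.7606
(1,1): Delta=0.9924 Bond=-33.0047
(2,0): Delta=0.0000 Bond=0.0000
(2,1): Delta=0.8274 Bond=-30.7570
(2,2): Delta=0.9964 Bond=-44.9643
(3,0): Delta=0.0000 Bond=0.0000
(3,1): Delta=0.0000 Bond=0.0000
(3,2): Delta=0.8475 Bond=-43.4727
(3,3): Delta=1.0000 Bond=-61.1716
V0=71.6449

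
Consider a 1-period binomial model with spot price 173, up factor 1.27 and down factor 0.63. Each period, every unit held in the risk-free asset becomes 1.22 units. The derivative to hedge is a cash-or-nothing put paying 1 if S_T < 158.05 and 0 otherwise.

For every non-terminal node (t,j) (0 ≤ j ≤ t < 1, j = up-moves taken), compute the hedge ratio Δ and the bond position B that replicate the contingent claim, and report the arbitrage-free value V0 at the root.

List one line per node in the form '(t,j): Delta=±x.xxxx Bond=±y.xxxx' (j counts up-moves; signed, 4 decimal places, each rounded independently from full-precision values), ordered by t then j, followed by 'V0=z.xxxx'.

(0,0): Delta=-0.0090 Bond=1.6265
V0=0.0640

Since d<R<u, set p* = (R−d)/(u−d) = 0.9219; price each node as the discounted p*-expectation of its children.
Payoff layer (t=1): V(1,0)=1.0000, V(1,1)=0.0000
  t=0,j=0: stock 173.0000 → up 219.7100 (V=0.0000), down 108.9900 (V=1.0000). Price 0.0640; hedge Δ=-0.0090, bond B=1.6265.
Each (Δ,B) replicates both successor values, so the strategy is self-financing and V0 is arbitrage-free.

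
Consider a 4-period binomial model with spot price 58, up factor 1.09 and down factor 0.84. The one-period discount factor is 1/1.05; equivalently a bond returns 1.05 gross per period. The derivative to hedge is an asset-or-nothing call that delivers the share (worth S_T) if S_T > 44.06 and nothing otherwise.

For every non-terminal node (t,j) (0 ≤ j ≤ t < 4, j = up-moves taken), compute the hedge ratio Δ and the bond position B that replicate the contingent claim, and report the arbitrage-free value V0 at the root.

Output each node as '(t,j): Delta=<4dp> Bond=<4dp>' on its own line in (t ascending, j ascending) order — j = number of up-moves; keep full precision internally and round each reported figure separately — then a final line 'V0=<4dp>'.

(0,0): Delta=1.1419 Bond=-8.6709
(1,0): Delta=1.7337 Bond=-37.9350
(1,1): Delta=1.0551 Bond=-3.6129
(2,0): Delta=3.8019 Bond=-124.4743
(2,1): Delta=1.4301 Bond=-23.7094
(2,2): Delta=1.0000 Bond=0.0000
(3,0): Delta=0.0000 Bond=0.0000
(3,1): Delta=4.3600 Bond=-155.5928
(3,2): Delta=1.0000 Bond=0.0000
(3,3): Delta=1.0000 Bond=0.0000
V0=57.5602

Risk-neutral probability p* = (R−d)/(u−d) = (1.05−0.84)/(1.09−0.84) = 0.8400.
At expiry t=4: V(4,0)=0.0000, V(4,1)=0.0000, V(4,2)=48.6228, V(4,3)=63.0938, V(4,4)=81.8717
Node (3,0) S=34.3768: V=(p*·0.0000+(1−p*)·0.0000)/1.05=0.0000; Δ=(0.0000−0.0000)/(37.4707−28.8765)=0.0000; B=V−Δ·S=0.0000
Node (3,1) S=44.6080: V=(p*·48.6228+(1−p*)·0.0000)/1.05=38.8982; Δ=(48.6228−0.0000)/(48.6228−37.4707)=4.3600; B=V−Δ·S=-155.5928
Node (3,2) S=57.8842: V=(p*·63.0938+(1−p*)·48.6228)/1.05=57.8842; Δ=(63.0938−48.6228)/(63.0938−48.6228)=1.0000; B=V−Δ·S=0.0000
Node (3,3) S=75.1117: V=(p*·81.8717+(1−p*)·63.0938)/1.05=75.1117; Δ=(81.8717−63.0938)/(81.8717−63.0938)=1.0000; B=V−Δ·S=0.0000
Node (2,0) S=40.9248: V=(p*·38.8982+(1−p*)·0.0000)/1.05=31.1186; Δ=(38.8982−0.0000)/(44.6080−34.3768)=3.8019; B=V−Δ·S=-124.4743
Node (2,1) S=53.1048: V=(p*·57.8842+(1−p*)·38.8982)/1.05=52.2347; Δ=(57.8842−38.8982)/(57.8842−44.6080)=1.4301; B=V−Δ·S=-23.7094
Node (2,2) S=68.9098: V=(p*·75.1117+(1−p*)·57.8842)/1.05=68.9098; Δ=(75.1117−57.8842)/(75.1117−57.8842)=1.0000; B=V−Δ·S=0.0000
Node (1,0) S=48.7200: V=(p*·52.2347+(1−p*)·31.1186)/1.05=46.5297; Δ=(52.2347−31.1186)/(53.1048−40.9248)=1.7337; B=V−Δ·S=-37.9350
Node (1,1) S=63.2200: V=(p*·68.9098+(1−p*)·52.2347)/1.05=63.0874; Δ=(68.9098−52.2347)/(68.9098−53.1048)=1.0551; B=V−Δ·S=-3.6129
Node (0,0) S=58.0000: V=(p*·63.0874+(1−p*)·46.5297)/1.05=57.5602; Δ=(63.0874−46.5297)/(63.2200−48.7200)=1.1419; B=V−Δ·S=-8.6709
Check: Δ(0,0)·S0 + B(0,0) = 57.5602 = V0.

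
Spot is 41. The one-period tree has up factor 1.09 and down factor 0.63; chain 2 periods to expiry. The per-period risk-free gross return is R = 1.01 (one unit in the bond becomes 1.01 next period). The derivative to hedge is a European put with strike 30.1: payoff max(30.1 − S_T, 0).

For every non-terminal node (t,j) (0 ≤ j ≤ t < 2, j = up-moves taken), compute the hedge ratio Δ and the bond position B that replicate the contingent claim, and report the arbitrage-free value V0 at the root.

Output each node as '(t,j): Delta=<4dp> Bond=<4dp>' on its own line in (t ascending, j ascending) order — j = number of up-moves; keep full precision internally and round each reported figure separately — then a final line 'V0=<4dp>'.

No-arbitrage ⇒ martingale measure with p* = (R−d)/(u−d) = 0.8261.
Payoff layer (t=2): V(2,0)=13.8271, V(2,1)=1.9453, V(2,2)=0.0000
(1,0): S=25.8300. Δ = (V_up−V_dn)/(S_up−S_dn) = (1.9453−13.8271)/(28.1547−16.2729) = -1.0000. V = [p*·1.9453 + (1−p*)·13.8271]/1.01 = 3.9720. B = V − Δ·S = 29.8020.
(1,1): S=44.6900. Δ = (V_up−V_dn)/(S_up−S_dn) = (0.0000−1.9453)/(48.7121−28.1547) = -0.0946. V = [p*·0.0000 + (1−p*)·1.9453]/1.01 = 0.3350. B = V − Δ·S = 4.5639.
(0,0): S=41.0000. Δ = (V_up−V_dn)/(S_up−S_dn) = (0.3350−3.9720)/(44.6900−25.8300) = -0.1928. V = [p*·0.3350 + (1−p*)·3.9720]/1.01 = 0.9579. B = V − Δ·S = 8.8645.
Root portfolio cost Δ·41+B reproduces V0=0.9579.

(0,0): Delta=-0.1928 Bond=8.8645
(1,0): Delta=-1.0000 Bond=29.8020
(1,1): Delta=-0.0946 Bond=4.5639
V0=0.9579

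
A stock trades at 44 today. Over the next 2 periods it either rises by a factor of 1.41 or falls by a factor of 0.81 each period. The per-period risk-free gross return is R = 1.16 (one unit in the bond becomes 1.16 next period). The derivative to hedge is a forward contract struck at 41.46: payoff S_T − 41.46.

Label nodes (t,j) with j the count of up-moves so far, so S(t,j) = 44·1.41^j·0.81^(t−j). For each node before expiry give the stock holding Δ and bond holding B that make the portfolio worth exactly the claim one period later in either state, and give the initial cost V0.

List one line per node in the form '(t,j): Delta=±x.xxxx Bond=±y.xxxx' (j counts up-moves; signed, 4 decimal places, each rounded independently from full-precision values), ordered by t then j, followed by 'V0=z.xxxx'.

The replicating-portfolio and risk-neutral prices coincide; use p* = (1.16−0.81)/(1.41−0.81) = 0.5833 for the latter.
Terminal payoffs: V(2,0)=-12.5916, V(2,1)=8.7924, V(2,2)=46.0164
  t=1,j=0: stock 35.6400 → up 50.2524 (V=8.7924), down 28.8684 (V=-12.5916). Price -0.1014; hedge Δ=1.0000, bond B=-35.7414.
  t=1,j=1: stock 62.0400 → up 87.4764 (V=46.0164), down 50.2524 (V=8.7924). Price 26.2986; hedge Δ=1.0000, bond B=-35.7414.
  t=0,j=0: stock 44.0000 → up 62.0400 (V=26.2986), down 35.6400 (V=-0.1014). Price 13.1885; hedge Δ=1.0000, bond B=-30.8115.
Root portfolio cost Δ·44+B reproduces V0=13.1885.

(0,0): Delta=1.0000 Bond=-30.8115
(1,0): Delta=1.0000 Bond=-35.7414
(1,1): Delta=1.0000 Bond=-35.7414
V0=13.1885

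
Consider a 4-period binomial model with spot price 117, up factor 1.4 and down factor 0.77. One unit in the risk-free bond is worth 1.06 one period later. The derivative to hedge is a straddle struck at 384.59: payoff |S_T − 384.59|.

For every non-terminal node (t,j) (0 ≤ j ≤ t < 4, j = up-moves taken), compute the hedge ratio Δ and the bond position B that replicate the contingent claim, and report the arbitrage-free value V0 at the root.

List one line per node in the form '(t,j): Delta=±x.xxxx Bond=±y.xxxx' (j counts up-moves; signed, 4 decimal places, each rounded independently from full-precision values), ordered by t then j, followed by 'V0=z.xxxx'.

(0,0): Delta=-0.8558 Bond=292.3789
(1,0): Delta=-1.0000 Bond=322.9092
(1,1): Delta=-0.7629 Bond=294.6949
(2,0): Delta=-1.0000 Bond=342.2837
(2,1): Delta=-1.0000 Bond=342.2837
(2,2): Delta=-0.6100 Bond=277.3130
(3,0): Delta=-1.0000 Bond=362.8208
(3,1): Delta=-1.0000 Bond=362.8208
(3,2): Delta=-1.0000 Bond=362.8208
(3,3): Delta=-0.3585 Bond=213.2088
V0=192.2458

Since d<R<u, set p* = (R−d)/(u−d) = 0.4603; price each node as the discounted p*-expectation of its children.
Terminal payoffs: V(4,0)=343.4609, V(4,1)=309.8099, V(4,2)=248.6262, V(4,3)=137.3830, V(4,4)=64.8772
  t=3,j=0: stock 53.4144 → up 74.7801 (V=309.8099), down 41.1291 (V=343.4609). Price 309.4064; hedge Δ=-1.0000, bond B=362.8208.
  t=3,j=1: stock 97.1170 → up 135.9638 (V=248.6262), down 74.7801 (V=309.8099). Price 265.7037; hedge Δ=-1.0000, bond B=362.8208.
  t=3,j=2: stock 176.5764 → up 247.2070 (V=137.3830), down 135.9638 (V=248.6262). Price 186.2444; hedge Δ=-1.0000, bond B=362.8208.
  t=3,j=3: stock 321.0480 → up 449.4672 (V=64.8772), down 247.2070 (V=137.3830). Price 98.1201; hedge Δ=-0.3585, bond B=213.2088.
  t=2,j=0: stock 69.3693 → up 97.1170 (V=265.7037), down 53.4144 (V=309.4064). Price 272.9144; hedge Δ=-1.0000, bond B=342.2837.
  t=2,j=1: stock 126.1260 → up 176.5764 (V=186.2444), down 97.1170 (V=265.7037). Price 216.1577; hedge Δ=-1.0000, bond B=342.2837.
  t=2,j=2: stock 229.3200 → up 321.0480 (V=98.1201), down 176.5764 (V=186.2444). Price 137.4332; hedge Δ=-0.6100, bond B=277.3130.
  t=1,j=0: stock 90.0900 → up 126.1260 (V=216.1577), down 69.3693 (V=272.9144). Price 232.8192; hedge Δ=-1.0000, bond B=322.9092.
  t=1,j=1: stock 163.8000 → up 229.3200 (V=137.4332), down 126.1260 (V=216.1577). Price 169.7354; hedge Δ=-0.7629, bond B=294.6949.
  t=0,j=0: stock 117.0000 → up 163.8000 (V=169.7354), down 90.0900 (V=232.8192). Price 192.2458; hedge Δ=-0.8558, bond B=292.3789.
Root portfolio cost Δ·117+B reproduces V0=192.2458.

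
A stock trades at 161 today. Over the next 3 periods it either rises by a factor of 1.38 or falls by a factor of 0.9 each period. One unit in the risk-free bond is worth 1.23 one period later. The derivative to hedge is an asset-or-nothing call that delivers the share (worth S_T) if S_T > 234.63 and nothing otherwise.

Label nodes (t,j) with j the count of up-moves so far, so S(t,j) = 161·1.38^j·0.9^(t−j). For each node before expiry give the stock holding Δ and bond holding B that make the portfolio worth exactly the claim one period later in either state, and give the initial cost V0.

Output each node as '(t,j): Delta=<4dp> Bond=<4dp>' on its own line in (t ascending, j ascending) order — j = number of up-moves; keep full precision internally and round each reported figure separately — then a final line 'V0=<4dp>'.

The replicating-portfolio and risk-neutral prices coincide; use p* = (1.23−0.9)/(1.38−0.9) = 0.6875 for the latter.
Payoff layer (t=3): V(3,0)=0.0000, V(3,1)=0.0000, V(3,2)=275.9476, V(3,3)=423.1196
  t=2,j=0: stock 130.4100 → up 179.9658 (V=0.0000), down 117.3690 (V=0.0000). Price 0.0000; hedge Δ=0.0000, bond B=0.0000.
  t=2,j=1: stock 199.9620 → up 275.9476 (V=275.9476), down 179.9658 (V=0.0000). Price 154.2390; hedge Δ=2.8750, bond B=-420.6518.
  t=2,j=2: stock 306.6084 → up 423.1196 (V=423.1196), down 275.9476 (V=275.9476). Price 306.6084; hedge Δ=1.0000, bond B=0.0000.
  t=1,j=0: stock 144.9000 → up 199.9620 (V=154.2390), down 130.4100 (V=0.0000). Price 86.2108; hedge Δ=2.2176, bond B=-235.1204.
  t=1,j=1: stock 222.1800 → up 306.6084 (V=306.6084), down 199.9620 (V=154.2390). Price 210.5634; hedge Δ=1.4287, bond B=-106.8729.
  t=0,j=0: stock 161.0000 → up 222.1800 (V=210.5634), down 144.9000 (V=86.2108). Price 139.5961; hedge Δ=1.6091, bond B=-119.4717.
Each (Δ,B) replicates both successor values, so the strategy is self-financing and V0 is arbitrage-free.

(0,0): Delta=1.6091 Bond=-119.4717
(1,0): Delta=2.2176 Bond=-235.1204
(1,1): Delta=1.4287 Bond=-106.8729
(2,0): Delta=0.0000 Bond=0.0000
(2,1): Delta=2.8750 Bond=-420.6518
(2,2): Delta=1.0000 Bond=0.0000
V0=139.5961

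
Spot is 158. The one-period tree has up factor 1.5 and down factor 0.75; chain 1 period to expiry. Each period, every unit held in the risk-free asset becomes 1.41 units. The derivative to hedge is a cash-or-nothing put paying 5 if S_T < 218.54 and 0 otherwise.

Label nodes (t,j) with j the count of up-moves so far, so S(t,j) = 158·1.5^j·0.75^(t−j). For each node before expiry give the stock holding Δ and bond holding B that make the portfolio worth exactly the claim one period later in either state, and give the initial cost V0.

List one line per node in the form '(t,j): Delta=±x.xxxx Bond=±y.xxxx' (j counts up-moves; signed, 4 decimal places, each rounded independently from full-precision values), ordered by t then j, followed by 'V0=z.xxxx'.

Since d<R<u, set p* = (R−d)/(u−d) = 0.8800; price each node as the discounted p*-expectation of its children.
At expiry t=1: V(1,0)=5.0000, V(1,1)=0.0000
Node (0,0) S=158.0000: V=(p*·0.0000+(1−p*)·5.0000)/1.41=0.4255; Δ=(0.0000−5.0000)/(237.0000−118.5000)=-0.0422; B=V−Δ·S=7.0922
The time-0 hedge costs 0.4255, which is the no-arbitrage price.

(0,0): Delta=-0.0422 Bond=7.0922
V0=0.4255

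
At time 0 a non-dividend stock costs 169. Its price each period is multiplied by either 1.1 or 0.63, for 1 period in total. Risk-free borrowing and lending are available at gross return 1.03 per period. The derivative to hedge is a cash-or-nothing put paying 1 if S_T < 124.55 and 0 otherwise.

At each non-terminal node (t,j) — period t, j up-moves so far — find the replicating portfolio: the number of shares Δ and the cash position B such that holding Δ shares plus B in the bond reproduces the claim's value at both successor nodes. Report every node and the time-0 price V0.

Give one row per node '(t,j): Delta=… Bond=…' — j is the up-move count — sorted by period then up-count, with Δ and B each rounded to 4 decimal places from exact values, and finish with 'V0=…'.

Under the risk-neutral measure, an up-move has probability p* = (R−d)/(u−d) = 0.8511 and values discount at R = 1.03.
Terminal values V(1,·): V(1,0)=1.0000, V(1,1)=0.0000
  t=0,j=0: stock 169.0000 → up 185.9000 (V=0.0000), down 106.4700 (V=1.0000). Price 0.1446; hedge Δ=-0.0126, bond B=2.2723.
Check: Δ(0,0)·S0 + B(0,0) = 0.1446 = V0.

(0,0): Delta=-0.0126 Bond=2.2723
V0=0.1446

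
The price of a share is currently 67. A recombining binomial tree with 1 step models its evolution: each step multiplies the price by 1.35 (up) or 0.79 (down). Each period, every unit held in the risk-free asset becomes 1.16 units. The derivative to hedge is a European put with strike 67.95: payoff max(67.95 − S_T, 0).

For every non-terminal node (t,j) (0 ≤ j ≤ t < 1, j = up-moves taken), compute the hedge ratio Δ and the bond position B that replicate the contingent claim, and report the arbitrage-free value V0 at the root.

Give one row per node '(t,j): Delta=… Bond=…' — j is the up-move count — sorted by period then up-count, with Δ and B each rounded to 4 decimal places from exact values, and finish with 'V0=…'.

Under the risk-neutral measure, an up-move has probability p* = (R−d)/(u−d) = 0.6607 and values discount at R = 1.16.
Payoff layer (t=1): V(1,0)=15.0200, V(1,1)=0.0000
(0,0): S=67.0000. Δ = (V_up−V_dn)/(S_up−S_dn) = (0.0000−15.0200)/(90.4500−52.9300) = -0.4003. V = [p*·0.0000 + (1−p*)·15.0200]/1.16 = 4.3932. B = V − Δ·S = 31.2146.
Root portfolio cost Δ·67+B reproduces V0=4.3932.

(0,0): Delta=-0.4003 Bond=31.2146
V0=4.3932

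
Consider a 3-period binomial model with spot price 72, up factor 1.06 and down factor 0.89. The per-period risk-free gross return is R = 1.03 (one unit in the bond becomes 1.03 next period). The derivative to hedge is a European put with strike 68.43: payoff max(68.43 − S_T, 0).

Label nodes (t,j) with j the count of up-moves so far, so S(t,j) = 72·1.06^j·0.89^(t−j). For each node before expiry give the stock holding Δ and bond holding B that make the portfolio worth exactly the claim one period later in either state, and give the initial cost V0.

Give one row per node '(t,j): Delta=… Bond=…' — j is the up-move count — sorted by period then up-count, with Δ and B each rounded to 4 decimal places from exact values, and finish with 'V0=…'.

Risk-neutral probability p* = (R−d)/(u−d) = (1.03−0.89)/(1.06−0.89) = 0.8235.
Terminal payoffs: V(3,0)=17.6722, V(3,1)=7.9769, V(3,2)=0.0000, V(3,3)=0.0000
(2,0): S=57.0312. Δ = (V_up−V_dn)/(S_up−S_dn) = (7.9769−17.6722)/(60.4531−50.7578) = -1.0000. V = [p*·7.9769 + (1−p*)·17.6722]/1.03 = 9.4057. B = V − Δ·S = 66.4369.
(2,1): S=67.9248. Δ = (V_up−V_dn)/(S_up−S_dn) = (0.0000−7.9769)/(72.0003−60.4531) = -0.6908. V = [p*·0.0000 + (1−p*)·7.9769]/1.03 = 1.3667. B = V − Δ·S = 48.2898.
(2,2): S=80.8992. Δ = (V_up−V_dn)/(S_up−S_dn) = (0.0000−0.0000)/(85.7532−72.0003) = 0.0000. V = [p*·0.0000 + (1−p*)·0.0000]/1.03 = 0.0000. B = V − Δ·S = 0.0000.
(1,0): S=64.0800. Δ = (V_up−V_dn)/(S_up−S_dn) = (1.3667−9.4057)/(67.9248−57.0312) = -0.7380. V = [p*·1.3667 + (1−p*)·9.4057]/1.03 = 2.7042. B = V − Δ·S = 49.9925.
(1,1): S=76.3200. Δ = (V_up−V_dn)/(S_up−S_dn) = (0.0000−1.3667)/(80.8992−67.9248) = -0.1053. V = [p*·0.0000 + (1−p*)·1.3667]/1.03 = 0.2342. B = V − Δ·S = 8.2735.
(0,0): S=72.0000. Δ = (V_up−V_dn)/(S_up−S_dn) = (0.2342−2.7042)/(76.3200−64.0800) = -0.2018. V = [p*·0.2342 + (1−p*)·2.7042]/1.03 = 0.6505. B = V − Δ·S = 15.1803.
Check: Δ(0,0)·S0 + B(0,0) = 0.6505 = V0.

(0,0): Delta=-0.2018 Bond=15.1803
(1,0): Delta=-0.7380 Bond=49.9925
(1,1): Delta=-0.1053 Bond=8.2735
(2,0): Delta=-1.0000 Bond=66.4369
(2,1): Delta=-0.6908 Bond=48.2898
(2,2): Delta=0.0000 Bond=0.0000
V0=0.6505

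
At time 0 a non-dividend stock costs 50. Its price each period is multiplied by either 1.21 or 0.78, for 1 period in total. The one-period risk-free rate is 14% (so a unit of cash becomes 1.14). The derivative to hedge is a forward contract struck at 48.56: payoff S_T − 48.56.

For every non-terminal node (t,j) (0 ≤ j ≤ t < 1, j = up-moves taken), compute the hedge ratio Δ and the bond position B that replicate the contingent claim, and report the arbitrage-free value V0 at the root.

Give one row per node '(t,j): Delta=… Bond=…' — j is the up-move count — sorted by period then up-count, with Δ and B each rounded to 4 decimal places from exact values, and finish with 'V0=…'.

(0,0): Delta=1.0000 Bond=-42.5965
V0=7.4035

Since d<R<u, set p* = (R−d)/(u−d) = 0.8372; price each node as the discounted p*-expectation of its children.
Terminal payoffs: V(1,0)=-9.5600, V(1,1)=11.9400
Node (0,0) S=50.0000: V=(p*·11.9400+(1−p*)·-9.5600)/1.14=7.4035; Δ=(11.9400−-9.5600)/(60.5000−39.0000)=1.0000; B=V−Δ·S=-42.5965
The time-0 hedge costs 7.4035, which is the no-arbitrage price.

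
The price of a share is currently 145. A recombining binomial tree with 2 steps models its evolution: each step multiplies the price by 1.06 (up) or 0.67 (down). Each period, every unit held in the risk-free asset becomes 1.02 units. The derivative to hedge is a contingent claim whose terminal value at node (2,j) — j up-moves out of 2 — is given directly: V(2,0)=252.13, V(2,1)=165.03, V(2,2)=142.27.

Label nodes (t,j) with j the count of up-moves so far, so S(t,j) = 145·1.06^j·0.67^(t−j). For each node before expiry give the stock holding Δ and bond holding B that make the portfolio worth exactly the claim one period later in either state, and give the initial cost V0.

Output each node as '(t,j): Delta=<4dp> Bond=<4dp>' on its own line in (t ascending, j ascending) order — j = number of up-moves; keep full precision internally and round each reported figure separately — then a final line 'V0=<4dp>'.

No-arbitrage ⇒ martingale measure with p* = (R−d)/(u−d) = 0.8974.
At expiry t=2: V(2,0)=252.1300, V(2,1)=165.0300, V(2,2)=142.2700
Node (1,0) S=97.1500: V=(p*·165.0300+(1−p*)·252.1300)/1.02=170.5523; Δ=(165.0300−252.1300)/(102.9790−65.0905)=-2.2989; B=V−Δ·S=393.8856
Node (1,1) S=153.7000: V=(p*·142.2700+(1−p*)·165.0300)/1.02=141.7690; Δ=(142.2700−165.0300)/(162.9220−102.9790)=-0.3797; B=V−Δ·S=200.1280
Node (0,0) S=145.0000: V=(p*·141.7690+(1−p*)·170.5523)/1.02=141.8834; Δ=(141.7690−170.5523)/(153.7000−97.1500)=-0.5090; B=V−Δ·S=215.6868
The time-0 hedge costs 141.8834, which is the no-arbitrage price.

(0,0): Delta=-0.5090 Bond=215.6868
(1,0): Delta=-2.2989 Bond=393.8856
(1,1): Delta=-0.3797 Bond=200.1280
V0=141.8834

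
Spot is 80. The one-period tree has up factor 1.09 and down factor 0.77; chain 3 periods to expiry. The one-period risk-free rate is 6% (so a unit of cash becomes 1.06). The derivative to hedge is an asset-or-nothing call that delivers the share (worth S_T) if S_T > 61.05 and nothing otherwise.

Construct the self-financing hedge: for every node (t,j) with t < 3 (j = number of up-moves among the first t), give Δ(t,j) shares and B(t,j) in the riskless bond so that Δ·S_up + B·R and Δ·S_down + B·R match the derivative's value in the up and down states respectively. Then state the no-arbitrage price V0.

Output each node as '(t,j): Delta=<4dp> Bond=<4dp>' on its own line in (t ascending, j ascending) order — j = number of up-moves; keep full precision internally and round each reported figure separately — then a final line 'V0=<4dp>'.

(0,0): Delta=1.3008 Bond=-25.1250
(1,0): Delta=3.1743 Bond=-142.0400
(1,1): Delta=1.1639 Bond=-14.6938
(2,0): Delta=0.0000 Bond=0.0000
(2,1): Delta=3.4062 Bond=-166.1379
(2,2): Delta=1.0000 Bond=0.0000
V0=78.9375

Since d<R<u, set p* = (R−d)/(u−d) = 0.9062; price each node as the discounted p*-expectation of its children.
Terminal payoffs: V(3,0)=0.0000, V(3,1)=0.0000, V(3,2)=73.1870, V(3,3)=103.6023
(2,0): S=47.4320. Δ = (V_up−V_dn)/(S_up−S_dn) = (0.0000−0.0000)/(51.7009−36.5226) = 0.0000. V = [p*·0.0000 + (1−p*)·0.0000]/1.06 = 0.0000. B = V − Δ·S = 0.0000.
(2,1): S=67.1440. Δ = (V_up−V_dn)/(S_up−S_dn) = (73.1870−0.0000)/(73.1870−51.7009) = 3.4062. V = [p*·73.1870 + (1−p*)·0.0000]/1.06 = 62.5714. B = V − Δ·S = -166.1379.
(2,2): S=95.0480. Δ = (V_up−V_dn)/(S_up−S_dn) = (103.6023−73.1870)/(103.6023−73.1870) = 1.0000. V = [p*·103.6023 + (1−p*)·73.1870]/1.06 = 95.0480. B = V − Δ·S = 0.0000.
(1,0): S=61.6000. Δ = (V_up−V_dn)/(S_up−S_dn) = (62.5714−0.0000)/(67.1440−47.4320) = 3.1743. V = [p*·62.5714 + (1−p*)·0.0000]/1.06 = 53.4956. B = V − Δ·S = -142.0400.
(1,1): S=87.2000. Δ = (V_up−V_dn)/(S_up−S_dn) = (95.0480−62.5714)/(95.0480−67.1440) = 1.1639. V = [p*·95.0480 + (1−p*)·62.5714]/1.06 = 86.7956. B = V − Δ·S = -14.6938.
(0,0): S=80.0000. Δ = (V_up−V_dn)/(S_up−S_dn) = (86.7956−53.4956)/(87.2000−61.6000) = 1.3008. V = [p*·86.7956 + (1−p*)·53.4956]/1.06 = 78.9375. B = V − Δ·S = -25.1250.
Check: Δ(0,0)·S0 + B(0,0) = 78.9375 = V0.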